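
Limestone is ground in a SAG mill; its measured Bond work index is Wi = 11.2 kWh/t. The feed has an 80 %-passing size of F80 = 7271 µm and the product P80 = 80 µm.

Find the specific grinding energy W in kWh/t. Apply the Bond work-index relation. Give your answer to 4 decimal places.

W = 10·Wi·[P80^(−½) − F80^(−½)]
1/√80 = 0.111803;  1/√7271 = 0.011727
W = 10·11.2·(0.111803 − 0.011727) = 11.2085 kWh/t

W = 11.2085 kWh/t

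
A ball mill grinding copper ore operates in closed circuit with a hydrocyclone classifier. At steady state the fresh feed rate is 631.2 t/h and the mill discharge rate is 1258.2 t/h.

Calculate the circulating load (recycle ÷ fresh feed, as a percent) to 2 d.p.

CL = 99.33 %

Steady state: M = F + R.
R = M − F = 1258.2 − 631.2 = 627.0 t/h
CL = 100·R/F = 100·627.0/631.2 = 99.33 %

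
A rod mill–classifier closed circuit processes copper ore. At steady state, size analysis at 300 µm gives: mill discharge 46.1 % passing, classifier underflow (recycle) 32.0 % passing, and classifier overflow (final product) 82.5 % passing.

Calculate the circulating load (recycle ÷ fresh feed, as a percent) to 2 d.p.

CL = 258.16 %

Mass balance on the −300 µm fraction:
r = (o − d)/(d − u)
r = (82.5 − 46.1)/(46.1 − 32.0) = 36.4/14.1 = 2.5816
CL = 100·r = 258.16 %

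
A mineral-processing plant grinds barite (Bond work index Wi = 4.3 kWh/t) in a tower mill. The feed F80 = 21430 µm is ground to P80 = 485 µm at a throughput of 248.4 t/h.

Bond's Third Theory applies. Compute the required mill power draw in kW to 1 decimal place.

P = 412.0 kW

W = 10·Wi·(P80^(-½) − F80^(-½))
W = 10·4.3·(1/√485 − 1/√21430) = 10·4.3·(0.038577) = 1.6588 kWh/t
Power = W × throughput = 1.6588 kWh/t × 248.4 t/h = 412.0 kW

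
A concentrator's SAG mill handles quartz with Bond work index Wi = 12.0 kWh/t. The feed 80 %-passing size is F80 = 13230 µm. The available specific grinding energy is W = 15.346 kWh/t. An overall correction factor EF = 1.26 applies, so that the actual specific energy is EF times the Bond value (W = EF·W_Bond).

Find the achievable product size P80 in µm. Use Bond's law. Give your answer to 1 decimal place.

P80 = 82.4 µm

W = 10·Wi·[P80^(−½) − F80^(−½)]
W_Bond = W / EF = 15.346 / 1.26 = 12.1794 kWh/t
1/√P80 = 1/√F80 + W_Bond/(10·Wi)
  = 12.1794/(10·12.0) + 1/√13230 = 0.101495 + 0.008694 = 0.110189
P80 = (1/0.110189)² = 9.0753² = 82.36 µm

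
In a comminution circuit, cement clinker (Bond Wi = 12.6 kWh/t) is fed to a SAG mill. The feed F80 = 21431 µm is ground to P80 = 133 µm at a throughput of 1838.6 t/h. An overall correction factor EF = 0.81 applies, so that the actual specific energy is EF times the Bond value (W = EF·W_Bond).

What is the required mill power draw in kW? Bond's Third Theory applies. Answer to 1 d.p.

W = 10 Wi (1/√P80 − 1/√F80)  [Bond]
W = 10·12.6·(1/√133 − 1/√21431) = 10·12.6·(0.079880) = 10.0649 kWh/t
With EF = 0.81: W = 10.0649·0.81 = 8.1526 kWh/t
P_mill = W·ṁ = 8.1526·1838.6 = 14989.3 kW

P = 14989.3 kW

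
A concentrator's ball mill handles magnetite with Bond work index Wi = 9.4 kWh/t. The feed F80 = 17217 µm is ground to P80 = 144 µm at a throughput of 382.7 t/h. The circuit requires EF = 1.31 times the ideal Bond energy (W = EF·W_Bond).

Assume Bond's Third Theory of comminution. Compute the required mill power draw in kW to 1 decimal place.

W = 10 Wi / √P80 − 10 Wi / √F80
W = 10·9.4·(1/√144 − 1/√17217) = 10·9.4·(0.075712) = 7.1169 kWh/t
W_actual = 1.31 × 7.1169 = 9.3232 kWh/t
Power = W × throughput = 9.3232 kWh/t × 382.7 t/h = 3568.0 kW

P = 3568.0 kW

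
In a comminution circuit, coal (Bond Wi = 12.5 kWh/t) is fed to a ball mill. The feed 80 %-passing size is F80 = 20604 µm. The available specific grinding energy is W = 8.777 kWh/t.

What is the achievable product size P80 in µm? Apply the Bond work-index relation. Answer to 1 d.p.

P80 = 167.9 µm

Bond: W = 10·Wi·(1/√P80 − 1/√F80)
P80^-0.5 = F80^-0.5 + W/(10 Wi)
  = 8.7770/(10·12.5) + 1/√20604 = 0.070216 + 0.006967 = 0.077183
P80 = (1/0.077183)² = 12.9563² = 167.87 µm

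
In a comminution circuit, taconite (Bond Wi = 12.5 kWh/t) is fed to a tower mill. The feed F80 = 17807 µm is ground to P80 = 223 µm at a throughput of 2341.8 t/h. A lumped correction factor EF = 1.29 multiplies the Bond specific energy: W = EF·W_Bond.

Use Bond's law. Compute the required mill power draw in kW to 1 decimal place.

P = 22457.2 kW

Bond: W = 10·Wi·(1/√P80 − 1/√F80)
W = 10·12.5·(1/√223 − 1/√17807) = 10·12.5·(0.059471) = 7.4339 kWh/t
W_actual = 1.29 × 7.4339 = 9.5897 kWh/t
Mill draw = 9.5897 × 2341.8 = 22457.2 kW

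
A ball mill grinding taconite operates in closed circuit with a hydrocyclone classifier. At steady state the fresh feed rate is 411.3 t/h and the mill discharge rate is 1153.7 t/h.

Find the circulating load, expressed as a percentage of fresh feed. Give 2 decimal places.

Steady state: M = F + R.
R = M − F = 1153.7 − 411.3 = 742.4 t/h
CL = 100·R/F = 100·742.4/411.3 = 180.50 %

CL = 180.50 %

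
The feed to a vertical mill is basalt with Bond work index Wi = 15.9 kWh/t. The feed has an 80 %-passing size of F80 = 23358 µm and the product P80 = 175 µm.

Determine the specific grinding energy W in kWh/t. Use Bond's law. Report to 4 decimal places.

W = 10 Wi / √P80 − 10 Wi / √F80
1/√175 = 0.075593;  1/√23358 = 0.006543
W = 10·15.9·(0.075593 − 0.006543) = 10.9789 kWh/t

W = 10.9789 kWh/t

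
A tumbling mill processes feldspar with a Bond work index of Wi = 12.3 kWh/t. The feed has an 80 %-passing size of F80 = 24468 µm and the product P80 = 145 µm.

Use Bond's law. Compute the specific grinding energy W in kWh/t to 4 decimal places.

W = 10 Wi / √P80 − 10 Wi / √F80
1/√145 = 0.083045;  1/√24468 = 0.006393
W = 10·12.3·(0.083045 − 0.006393) = 9.4283 kWh/t

W = 9.4283 kWh/t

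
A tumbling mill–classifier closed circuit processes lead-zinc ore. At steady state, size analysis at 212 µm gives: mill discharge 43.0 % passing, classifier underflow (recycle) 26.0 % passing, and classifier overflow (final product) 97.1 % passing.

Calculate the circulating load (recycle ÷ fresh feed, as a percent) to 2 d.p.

Balance %-passing 212 µm (r = R/F):
Fd + Rd = Ru + Fo ⇒ R/F = (o−d)/(d−u)
r = (97.1 − 43.0)/(43.0 − 26.0) = 54.1/17.0 = 3.1824
CL = 100·r = 318.24 %

CL = 318.24 %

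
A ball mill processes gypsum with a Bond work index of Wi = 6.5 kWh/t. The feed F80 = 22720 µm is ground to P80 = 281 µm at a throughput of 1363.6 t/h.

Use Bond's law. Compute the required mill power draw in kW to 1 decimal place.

P = 4699.4 kW

W = 10 Wi (1/√P80 − 1/√F80)  [Bond]
W = 10·6.5·(1/√281 − 1/√22720) = 10·6.5·(0.053021) = 3.4463 kWh/t
Mill draw = 3.4463 × 1363.6 = 4699.4 kW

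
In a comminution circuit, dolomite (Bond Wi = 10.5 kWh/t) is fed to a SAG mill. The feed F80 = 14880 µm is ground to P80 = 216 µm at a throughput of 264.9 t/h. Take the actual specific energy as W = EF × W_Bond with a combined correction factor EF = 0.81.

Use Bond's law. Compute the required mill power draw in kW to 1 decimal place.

W = 10·Wi·[P80^(−½) − F80^(−½)]
W = 10·10.5·(1/√216 − 1/√14880) = 10·10.5·(0.059844) = 6.2836 kWh/t
Apply correction: 6.2836 × 0.81 = 5.0897 kWh/t
Mill draw = 5.0897 × 264.9 = 1348.3 kW

P = 1348.3 kW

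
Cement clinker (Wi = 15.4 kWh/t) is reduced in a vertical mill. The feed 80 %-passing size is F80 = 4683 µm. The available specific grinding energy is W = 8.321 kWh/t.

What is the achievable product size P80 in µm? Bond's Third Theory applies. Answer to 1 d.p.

Bond:  W = 10 Wi (1/√P − 1/√F)
⇒ 1/√P80 = W/(10·Wi) + 1/√F80
  = 8.3210/(10·15.4) + 1/√4683 = 0.054032 + 0.014613 = 0.068645
P80 = (1/0.068645)² = 14.5676² = 212.22 µm

P80 = 212.2 µm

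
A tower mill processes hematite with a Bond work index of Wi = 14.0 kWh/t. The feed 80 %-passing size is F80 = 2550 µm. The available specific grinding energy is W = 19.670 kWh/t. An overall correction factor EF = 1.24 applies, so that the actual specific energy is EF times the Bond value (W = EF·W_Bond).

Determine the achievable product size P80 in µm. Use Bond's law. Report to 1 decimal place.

P80 = 56.4 µm

W = 10 Wi (1/√P80 − 1/√F80)  [Bond]
W_Bond = W / EF = 19.670 / 1.24 = 15.8629 kWh/t
1/√P80 = 1/√F80 + W_Bond/(10·Wi)
  = 15.8629/(10·14.0) + 1/√2550 = 0.113306 + 0.019803 = 0.133109
P80 = (1/0.133109)² = 7.5126² = 56.44 µm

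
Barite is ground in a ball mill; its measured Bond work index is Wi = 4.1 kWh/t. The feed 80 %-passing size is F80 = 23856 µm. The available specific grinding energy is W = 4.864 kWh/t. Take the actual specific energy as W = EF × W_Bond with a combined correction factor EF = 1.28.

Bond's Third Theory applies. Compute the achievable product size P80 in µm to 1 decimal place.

P80 = 101.7 µm

W = 10·Wi·[P80^(−½) − F80^(−½)]
W_Bond = W / EF = 4.864 / 1.28 = 3.8000 kWh/t
⇒ 1/√P80 = W_Bond/(10 Wi) + 1/√F80
  = 3.8000/(10·4.1) + 1/√23856 = 0.092683 + 0.006474 = 0.099157
P80 = (1/0.099157)² = 10.0850² = 101.71 µm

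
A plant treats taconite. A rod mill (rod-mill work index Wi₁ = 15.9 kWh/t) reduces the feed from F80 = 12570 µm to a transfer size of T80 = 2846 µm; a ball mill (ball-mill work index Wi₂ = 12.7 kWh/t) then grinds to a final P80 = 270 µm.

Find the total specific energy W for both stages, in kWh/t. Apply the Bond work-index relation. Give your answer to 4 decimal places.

W = 6.9106 kWh/t

W = 10·Wi·(P80^(-½) − F80^(-½))
Stage 1 (12570→2846 µm, Wi₁=15.9): W₁ = 10·15.9·(0.018745 − 0.008919) = 1.5623 kWh/t
Stage 2 (2846→270 µm, Wi₂=12.7): W₂ = 10·12.7·(0.060858 − 0.018745) = 5.3484 kWh/t
W = W₁ + W₂ = 1.5623 + 5.3484 = 6.9106 kWh/t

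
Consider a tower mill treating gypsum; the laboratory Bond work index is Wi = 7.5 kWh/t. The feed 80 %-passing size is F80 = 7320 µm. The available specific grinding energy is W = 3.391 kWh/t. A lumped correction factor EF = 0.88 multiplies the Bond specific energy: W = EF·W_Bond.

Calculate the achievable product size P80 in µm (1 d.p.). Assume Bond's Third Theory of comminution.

P80 = 251.4 µm

Bond: W = 10·Wi·(1/√P80 − 1/√F80)
W_Bond = W / EF = 3.391 / 0.88 = 3.8534 kWh/t
⇒ 1/√P80 = W_Bond/(10·Wi) + 1/√F80
  = 3.8534/(10·7.5) + 1/√7320 = 0.051379 + 0.011688 = 0.063067
P80 = (1/0.063067)² = 15.8562² = 251.42 µm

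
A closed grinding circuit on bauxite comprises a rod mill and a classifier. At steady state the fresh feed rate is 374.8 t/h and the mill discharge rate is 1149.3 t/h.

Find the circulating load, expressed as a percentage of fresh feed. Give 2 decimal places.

CL = 206.64 %

Discharge = new feed + return, hence
R = M − F = 1149.3 − 374.8 = 774.5 t/h
CL = 100·R/F = 100·774.5/374.8 = 206.64 %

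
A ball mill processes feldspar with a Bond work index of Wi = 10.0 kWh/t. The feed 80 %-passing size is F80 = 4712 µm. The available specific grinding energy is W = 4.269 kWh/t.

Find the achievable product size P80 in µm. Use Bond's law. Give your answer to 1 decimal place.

W_Bond = 10·Wi·(1/√P₈₀ − 1/√F₈₀)
⇒ 1/√P80 = W/(10·Wi) + 1/√F80
  = 4.2690/(10·10.0) + 1/√4712 = 0.042690 + 0.014568 = 0.057258
P80 = (1/0.057258)² = 17.4648² = 305.02 µm

P80 = 305.0 µm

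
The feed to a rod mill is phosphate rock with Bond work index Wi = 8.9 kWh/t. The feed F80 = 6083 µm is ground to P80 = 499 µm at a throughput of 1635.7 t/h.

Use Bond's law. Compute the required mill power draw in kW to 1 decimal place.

W = 10·Wi·[P80^(−½) − F80^(−½)]
W = 10·8.9·(1/√499 − 1/√6083) = 10·8.9·(0.031945) = 2.8431 kWh/t
P = W·T = 2.8431·1635.7 = 4650.4 kW

P = 4650.4 kW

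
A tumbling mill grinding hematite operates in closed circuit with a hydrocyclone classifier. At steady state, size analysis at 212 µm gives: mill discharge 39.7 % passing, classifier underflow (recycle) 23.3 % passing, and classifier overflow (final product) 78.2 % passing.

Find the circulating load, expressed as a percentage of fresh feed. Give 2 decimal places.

CL = 234.76 %

Balance %-passing 212 µm (r = R/F):
(1+r)·d = r·u + o ⇒ r = (o−d)/(d−u)
r = (78.2 − 39.7)/(39.7 − 23.3) = 38.5/16.4 = 2.3476
CL = 100·r = 234.76 %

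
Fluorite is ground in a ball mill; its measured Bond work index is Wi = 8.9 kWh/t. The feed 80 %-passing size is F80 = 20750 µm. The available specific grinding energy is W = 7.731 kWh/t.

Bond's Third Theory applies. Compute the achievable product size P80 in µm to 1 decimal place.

P80 = 113.6 µm

Bond:  W = 10 Wi (1/√P − 1/√F)
1/√P80 = 1/√F80 + W/(10·Wi)
  = 7.7310/(10·8.9) + 1/√20750 = 0.086865 + 0.006942 = 0.093807
P80 = (1/0.093807)² = 10.6602² = 113.64 µm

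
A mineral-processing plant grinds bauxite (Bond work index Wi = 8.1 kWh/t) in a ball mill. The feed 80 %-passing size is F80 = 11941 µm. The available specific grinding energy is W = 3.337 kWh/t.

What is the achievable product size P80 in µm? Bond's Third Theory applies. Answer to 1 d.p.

P80 = 394.5 µm

W = 10 Wi / √P80 − 10 Wi / √F80
⇒ 1/√P80 = W/(10·Wi) + 1/√F80
  = 3.3370/(10·8.1) + 1/√11941 = 0.041198 + 0.009151 = 0.050349
P80 = (1/0.050349)² = 19.8615² = 394.48 µm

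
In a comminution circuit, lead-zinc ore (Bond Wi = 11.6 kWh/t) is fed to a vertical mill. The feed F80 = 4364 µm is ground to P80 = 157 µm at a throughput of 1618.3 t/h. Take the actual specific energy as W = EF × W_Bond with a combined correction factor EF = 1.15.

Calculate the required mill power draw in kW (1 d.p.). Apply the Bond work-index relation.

P = 13961.3 kW

W = 10 Wi (1/√P80 − 1/√F80)  [Bond]
W = 10·11.6·(1/√157 − 1/√4364) = 10·11.6·(0.064671) = 7.5018 kWh/t
With EF = 1.15: W = 7.5018·1.15 = 8.6271 kWh/t
Power = W × throughput = 8.6271 kWh/t × 1618.3 t/h = 13961.3 kW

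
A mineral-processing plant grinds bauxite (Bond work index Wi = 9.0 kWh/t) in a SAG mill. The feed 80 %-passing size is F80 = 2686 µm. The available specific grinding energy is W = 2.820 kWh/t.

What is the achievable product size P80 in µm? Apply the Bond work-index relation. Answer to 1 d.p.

P80 = 390.1 µm

W_Bond = 10·Wi·(1/√P₈₀ − 1/√F₈₀)
⇒ 1/√P80 = W/(10 Wi) + 1/√F80
  = 2.8200/(10·9.0) + 1/√2686 = 0.031333 + 0.019295 = 0.050628
P80 = (1/0.050628)² = 19.7517² = 390.13 µm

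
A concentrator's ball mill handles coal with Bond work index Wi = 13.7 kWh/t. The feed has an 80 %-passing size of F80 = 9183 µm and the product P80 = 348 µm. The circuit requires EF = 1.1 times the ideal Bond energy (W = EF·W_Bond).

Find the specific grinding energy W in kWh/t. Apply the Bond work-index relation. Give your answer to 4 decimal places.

Bond: W = 10·Wi·(1/√P80 − 1/√F80)
1/√348 = 0.053606;  1/√9183 = 0.010435
W = 10·13.7·(0.053606 − 0.010435) = 5.9143 kWh/t
Corrected W = EF·W_Bond = 1.1·5.9143 = 6.5058 kWh/t

W = 6.5058 kWh/t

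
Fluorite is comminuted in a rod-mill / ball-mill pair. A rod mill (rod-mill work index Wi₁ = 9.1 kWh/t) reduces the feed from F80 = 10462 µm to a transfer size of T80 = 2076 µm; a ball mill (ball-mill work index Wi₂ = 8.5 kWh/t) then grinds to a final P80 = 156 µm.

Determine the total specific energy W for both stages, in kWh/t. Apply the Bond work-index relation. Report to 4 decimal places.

W = 6.0475 kWh/t

W = 10·Wi·(P80^(-½) − F80^(-½))
Stage 1 (10462→2076 µm, Wi₁=9.1): W₁ = 10·9.1·(0.021948 − 0.009777) = 1.1075 kWh/t
Stage 2 (2076→156 µm, Wi₂=8.5): W₂ = 10·8.5·(0.080064 − 0.021948) = 4.9399 kWh/t
W = W₁ + W₂ = 1.1075 + 4.9399 = 6.0475 kWh/t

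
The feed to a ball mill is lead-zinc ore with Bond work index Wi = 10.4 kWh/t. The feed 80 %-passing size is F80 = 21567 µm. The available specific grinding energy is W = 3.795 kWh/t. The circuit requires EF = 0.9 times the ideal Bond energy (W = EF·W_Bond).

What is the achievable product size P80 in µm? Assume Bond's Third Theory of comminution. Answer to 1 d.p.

W = 10 Wi / √P80 − 10 Wi / √F80
W_Bond = W / EF = 3.795 / 0.9 = 4.2167 kWh/t
P80^(−½) = W_Bond/(10 Wi) + F80^(−½)
  = 4.2167/(10·10.4) + 1/√21567 = 0.040545 + 0.006809 = 0.047354
P80 = (1/0.047354)² = 21.1174² = 445.95 µm

P80 = 445.9 µm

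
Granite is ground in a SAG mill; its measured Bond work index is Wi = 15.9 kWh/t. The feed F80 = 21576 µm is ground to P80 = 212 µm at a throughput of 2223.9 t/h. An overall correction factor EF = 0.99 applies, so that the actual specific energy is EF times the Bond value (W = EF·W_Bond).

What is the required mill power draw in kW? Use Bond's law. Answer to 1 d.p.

W = 10 Wi (1/√P80 − 1/√F80)  [Bond]
W = 10·15.9·(1/√212 − 1/√21576) = 10·15.9·(0.061872) = 9.8377 kWh/t
With EF = 0.99: W = 9.8377·0.99 = 9.7393 kWh/t
Mill draw = 9.7393 × 2223.9 = 21659.3 kW

P = 21659.3 kW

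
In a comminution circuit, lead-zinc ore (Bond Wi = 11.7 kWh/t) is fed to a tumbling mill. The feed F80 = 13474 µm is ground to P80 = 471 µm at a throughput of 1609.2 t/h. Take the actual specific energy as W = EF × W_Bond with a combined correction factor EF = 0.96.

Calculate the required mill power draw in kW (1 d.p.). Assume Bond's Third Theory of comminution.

W = 10 Wi / √P80 − 10 Wi / √F80
W = 10·11.7·(1/√471 − 1/√13474) = 10·11.7·(0.037463) = 4.3831 kWh/t
Apply correction: 4.3831 × 0.96 = 4.2078 kWh/t
Mill draw = 4.2078 × 1609.2 = 6771.2 kW

P = 6771.2 kW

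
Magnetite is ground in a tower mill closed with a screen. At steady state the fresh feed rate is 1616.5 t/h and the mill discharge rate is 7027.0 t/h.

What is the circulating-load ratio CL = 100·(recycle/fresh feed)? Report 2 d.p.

CL = 334.70 %

Discharge = new feed + return, hence
R = M − F = 7027.0 − 1616.5 = 5410.5 t/h
CL = 100·R/F = 100·5410.5/1616.5 = 334.70 %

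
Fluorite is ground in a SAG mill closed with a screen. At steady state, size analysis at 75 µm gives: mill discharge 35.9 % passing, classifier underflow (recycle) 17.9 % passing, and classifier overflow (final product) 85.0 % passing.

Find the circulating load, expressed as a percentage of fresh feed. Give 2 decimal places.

CL = 272.78 %

Two-product formula at 75 µm:
d + r·d = r·u + o → r(d−u) = o−d
r = (85.0 − 35.9)/(35.9 − 17.9) = 49.1/18.0 = 2.7278
CL = 100·r = 272.78 %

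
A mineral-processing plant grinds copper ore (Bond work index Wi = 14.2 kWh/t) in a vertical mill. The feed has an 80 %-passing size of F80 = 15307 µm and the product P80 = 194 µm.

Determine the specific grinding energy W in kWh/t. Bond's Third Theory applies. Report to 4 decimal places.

W = 10 Wi (P80^-0.5 − F80^-0.5)
1/√194 = 0.071796;  1/√15307 = 0.008083
W = 10·14.2·(0.071796 − 0.008083) = 9.0473 kWh/t

W = 9.0473 kWh/t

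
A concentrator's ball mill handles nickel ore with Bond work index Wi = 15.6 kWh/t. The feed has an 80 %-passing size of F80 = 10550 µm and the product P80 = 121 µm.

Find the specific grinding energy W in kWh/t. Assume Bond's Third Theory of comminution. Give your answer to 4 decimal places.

W = 12.6630 kWh/t

W_Bond = 10·Wi·(1/√P₈₀ − 1/√F₈₀)
1/√121 = 0.090909;  1/√10550 = 0.009736
W = 10·15.6·(0.090909 − 0.009736) = 12.6630 kWh/t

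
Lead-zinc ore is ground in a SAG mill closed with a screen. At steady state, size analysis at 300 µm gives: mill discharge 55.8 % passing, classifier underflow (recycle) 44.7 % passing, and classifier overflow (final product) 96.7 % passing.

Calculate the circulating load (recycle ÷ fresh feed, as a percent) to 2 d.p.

CL = 368.47 %

Let r = R/F. Size balance at 300 µm:
Fd + Rd = Ru + Fo ⇒ R/F = (o−d)/(d−u)
r = (96.7 − 55.8)/(55.8 − 44.7) = 40.9/11.1 = 3.6847
CL = 100·r = 368.47 %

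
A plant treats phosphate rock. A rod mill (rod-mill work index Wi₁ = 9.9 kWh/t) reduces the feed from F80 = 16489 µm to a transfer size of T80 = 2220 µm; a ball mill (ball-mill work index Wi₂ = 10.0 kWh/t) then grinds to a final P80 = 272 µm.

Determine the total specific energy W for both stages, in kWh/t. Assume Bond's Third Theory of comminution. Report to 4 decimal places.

W = 10·Wi·[P80^(−½) − F80^(−½)]
Stage 1 (16489→2220 µm, Wi₁=9.9): W₁ = 10·9.9·(0.021224 − 0.007788) = 1.3302 kWh/t
Stage 2 (2220→272 µm, Wi₂=10.0): W₂ = 10·10.0·(0.060634 − 0.021224) = 3.9410 kWh/t
W = W₁ + W₂ = 1.3302 + 3.9410 = 5.2712 kWh/t

W = 5.2712 kWh/t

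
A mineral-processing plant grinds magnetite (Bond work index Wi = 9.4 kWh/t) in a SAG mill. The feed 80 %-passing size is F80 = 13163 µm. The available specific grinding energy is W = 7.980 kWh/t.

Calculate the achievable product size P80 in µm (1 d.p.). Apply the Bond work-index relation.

Bond:  W = 10 Wi (1/√P − 1/√F)
⇒ 1/√P80 = W/(10 Wi) + 1/√F80
  = 7.9800/(10·9.4) + 1/√13163 = 0.084894 + 0.008716 = 0.093610
P80 = (1/0.093610)² = 10.6827² = 114.12 µm

P80 = 114.1 µm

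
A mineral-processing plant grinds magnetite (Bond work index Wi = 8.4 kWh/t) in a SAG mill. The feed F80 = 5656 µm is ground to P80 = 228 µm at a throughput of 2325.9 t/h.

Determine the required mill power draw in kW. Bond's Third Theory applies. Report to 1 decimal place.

P = 10341.2 kW

W = 10 Wi (P80^-0.5 − F80^-0.5)
W = 10·8.4·(1/√228 − 1/√5656) = 10·8.4·(0.052930) = 4.4461 kWh/t
P_mill = W·ṁ = 4.4461·2325.9 = 10341.2 kW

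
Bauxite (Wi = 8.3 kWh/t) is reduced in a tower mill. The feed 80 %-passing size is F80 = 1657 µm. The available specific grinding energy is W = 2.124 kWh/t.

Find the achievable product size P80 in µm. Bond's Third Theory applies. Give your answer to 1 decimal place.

P80 = 397.5 µm

W = 10·Wi·(P80^(-½) − F80^(-½))
P80^-0.5 = F80^-0.5 + W/(10 Wi)
  = 2.1240/(10·8.3) + 1/√1657 = 0.025590 + 0.024566 = 0.050157
P80 = (1/0.050157)² = 19.9376² = 397.51 µm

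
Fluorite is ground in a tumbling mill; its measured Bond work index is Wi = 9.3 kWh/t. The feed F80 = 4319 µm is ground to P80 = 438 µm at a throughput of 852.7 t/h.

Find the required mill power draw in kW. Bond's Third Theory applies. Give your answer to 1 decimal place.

P = 2582.5 kW

Bond: W = 10·Wi·(1/√P80 − 1/√F80)
W = 10·9.3·(1/√438 − 1/√4319) = 10·9.3·(0.032566) = 3.0286 kWh/t
Mill draw = 3.0286 × 852.7 = 2582.5 kW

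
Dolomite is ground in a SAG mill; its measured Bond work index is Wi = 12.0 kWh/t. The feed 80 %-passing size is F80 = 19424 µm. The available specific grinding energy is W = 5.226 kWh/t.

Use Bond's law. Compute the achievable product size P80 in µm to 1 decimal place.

P80 = 388.6 µm

W = 10·Wi·[P80^(−½) − F80^(−½)]
⇒ 1/√P80 = W/(10·Wi) + 1/√F80
  = 5.2260/(10·12.0) + 1/√19424 = 0.043550 + 0.007175 = 0.050725
P80 = (1/0.050725)² = 19.7141² = 388.65 µm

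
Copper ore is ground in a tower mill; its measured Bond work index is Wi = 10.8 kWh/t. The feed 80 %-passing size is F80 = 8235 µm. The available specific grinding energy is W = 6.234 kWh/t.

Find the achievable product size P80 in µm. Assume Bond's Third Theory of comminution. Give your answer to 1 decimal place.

P80 = 211.6 µm

Bond: W = 10·Wi·(1/√P80 − 1/√F80)
1/√P80 = 1/√F80 + W/(10·Wi)
  = 6.2340/(10·10.8) + 1/√8235 = 0.057722 + 0.011020 = 0.068742
P80 = (1/0.068742)² = 14.5472² = 211.62 µm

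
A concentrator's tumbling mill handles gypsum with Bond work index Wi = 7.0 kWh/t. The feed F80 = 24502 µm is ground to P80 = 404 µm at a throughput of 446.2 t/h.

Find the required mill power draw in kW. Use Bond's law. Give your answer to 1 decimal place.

Bond:  W = 10 Wi (1/√P − 1/√F)
W = 10·7.0·(1/√404 − 1/√24502) = 10·7.0·(0.043363) = 3.0354 kWh/t
P_mill = W·ṁ = 3.0354·446.2 = 1354.4 kW

P = 1354.4 kW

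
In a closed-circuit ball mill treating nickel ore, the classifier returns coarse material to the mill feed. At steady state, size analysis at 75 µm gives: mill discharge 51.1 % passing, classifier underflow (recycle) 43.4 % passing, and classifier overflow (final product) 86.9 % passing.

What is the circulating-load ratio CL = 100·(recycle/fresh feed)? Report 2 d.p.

Balance %-passing 75 µm (r = R/F):
Fd + Rd = Ru + Fo ⇒ R/F = (o−d)/(d−u)
r = (86.9 − 51.1)/(51.1 − 43.4) = 35.8/7.7 = 4.6494
CL = 100·r = 464.94 %

CL = 464.94 %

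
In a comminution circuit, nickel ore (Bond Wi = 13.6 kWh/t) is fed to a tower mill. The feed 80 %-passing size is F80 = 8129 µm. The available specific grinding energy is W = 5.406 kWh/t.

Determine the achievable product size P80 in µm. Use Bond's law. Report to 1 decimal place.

P80 = 386.9 µm

W = 10 Wi (P80^-0.5 − F80^-0.5)
1/√P80 = 1/√F80 + W/(10·Wi)
  = 5.4060/(10·13.6) + 1/√8129 = 0.039750 + 0.011091 = 0.050841
P80 = (1/0.050841)² = 19.6691² = 386.87 µm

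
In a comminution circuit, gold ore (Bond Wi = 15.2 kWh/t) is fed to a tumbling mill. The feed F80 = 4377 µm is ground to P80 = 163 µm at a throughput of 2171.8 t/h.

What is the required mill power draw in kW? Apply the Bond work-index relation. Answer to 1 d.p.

W = 10 Wi (1/√P80 − 1/√F80)  [Bond]
W = 10·15.2·(1/√163 − 1/√4377) = 10·15.2·(0.063211) = 9.6081 kWh/t
Mill draw = 9.6081 × 2171.8 = 20866.8 kW

P = 20866.8 kW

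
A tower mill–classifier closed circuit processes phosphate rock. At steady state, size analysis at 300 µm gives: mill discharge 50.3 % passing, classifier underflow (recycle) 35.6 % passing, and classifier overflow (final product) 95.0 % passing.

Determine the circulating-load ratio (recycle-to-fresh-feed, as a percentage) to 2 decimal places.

Classifier node, passing 300 µm:
(1+r)·d = r·u + o ⇒ r = (o−d)/(d−u)
r = (95.0 − 50.3)/(50.3 − 35.6) = 44.7/14.7 = 3.0408
CL = 100·r = 304.08 %

CL = 304.08 %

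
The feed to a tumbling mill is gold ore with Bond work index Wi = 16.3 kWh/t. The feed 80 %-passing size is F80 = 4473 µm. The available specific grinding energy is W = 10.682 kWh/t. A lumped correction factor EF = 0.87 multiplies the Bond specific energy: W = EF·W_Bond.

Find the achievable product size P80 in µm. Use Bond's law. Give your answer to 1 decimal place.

W = 10 Wi (1/√P80 − 1/√F80)  [Bond]
W_Bond = W / EF = 10.682 / 0.87 = 12.2782 kWh/t
P80^-0.5 = F80^-0.5 + W_Bond/(10 Wi)
  = 12.2782/(10·16.3) + 1/√4473 = 0.075326 + 0.014952 = 0.090278
P80 = (1/0.090278)² = 11.0769² = 122.70 µm

P80 = 122.7 µm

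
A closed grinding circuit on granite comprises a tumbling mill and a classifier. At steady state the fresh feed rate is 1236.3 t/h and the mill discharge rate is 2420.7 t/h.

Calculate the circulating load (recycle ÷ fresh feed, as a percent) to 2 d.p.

CL = 95.80 %

M = F + R at steady state, so:
R = M − F = 2420.7 − 1236.3 = 1184.4 t/h
CL = 100·R/F = 100·1184.4/1236.3 = 95.80 %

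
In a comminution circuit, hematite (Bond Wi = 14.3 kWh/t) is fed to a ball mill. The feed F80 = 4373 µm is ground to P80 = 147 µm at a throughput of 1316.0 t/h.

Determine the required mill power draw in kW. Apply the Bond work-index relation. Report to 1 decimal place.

W = 10 Wi (1/√P80 − 1/√F80)  [Bond]
W = 10·14.3·(1/√147 − 1/√4373) = 10·14.3·(0.067357) = 9.6320 kWh/t
Mill draw = 9.6320 × 1316.0 = 12675.7 kW

P = 12675.7 kW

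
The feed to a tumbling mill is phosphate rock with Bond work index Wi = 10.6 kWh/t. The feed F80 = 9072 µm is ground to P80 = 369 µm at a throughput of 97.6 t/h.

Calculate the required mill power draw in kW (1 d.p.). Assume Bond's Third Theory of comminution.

P = 430.0 kW

W = 10 Wi (1/√P80 − 1/√F80)  [Bond]
W = 10·10.6·(1/√369 − 1/√9072) = 10·10.6·(0.041559) = 4.4052 kWh/t
Power = W × throughput = 4.4052 kWh/t × 97.6 t/h = 430.0 kW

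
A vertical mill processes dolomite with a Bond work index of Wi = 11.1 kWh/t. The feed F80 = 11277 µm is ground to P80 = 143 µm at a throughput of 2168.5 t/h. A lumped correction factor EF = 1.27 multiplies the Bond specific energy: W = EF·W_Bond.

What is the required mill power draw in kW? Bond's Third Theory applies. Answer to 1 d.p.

W = 10 Wi (P80^-0.5 − F80^-0.5)
W = 10·11.1·(1/√143 − 1/√11277) = 10·11.1·(0.074207) = 8.2370 kWh/t
Corrected W = EF·W_Bond = 1.27·8.2370 = 10.4610 kWh/t
Mill draw = 10.4610 × 2168.5 = 22684.7 kW

P = 22684.7 kW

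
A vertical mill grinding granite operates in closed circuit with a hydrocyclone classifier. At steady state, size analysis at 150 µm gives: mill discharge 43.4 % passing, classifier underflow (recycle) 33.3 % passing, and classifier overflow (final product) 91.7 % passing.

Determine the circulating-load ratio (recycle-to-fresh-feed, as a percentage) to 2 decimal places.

CL = 478.22 %

Two-product formula at 150 µm:
(1+r)d = ru + o → r = (o−d)/(d−u)
r = (91.7 − 43.4)/(43.4 − 33.3) = 48.3/10.1 = 4.7822
CL = 100·r = 478.22 %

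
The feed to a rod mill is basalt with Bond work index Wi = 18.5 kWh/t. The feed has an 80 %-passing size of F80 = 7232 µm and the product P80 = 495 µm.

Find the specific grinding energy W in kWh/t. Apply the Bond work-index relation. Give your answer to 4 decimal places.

W = 6.1397 kWh/t

W = 10 Wi (P80^-0.5 − F80^-0.5)
1/√495 = 0.044947;  1/√7232 = 0.011759
W = 10·18.5·(0.044947 − 0.011759) = 6.1397 kWh/t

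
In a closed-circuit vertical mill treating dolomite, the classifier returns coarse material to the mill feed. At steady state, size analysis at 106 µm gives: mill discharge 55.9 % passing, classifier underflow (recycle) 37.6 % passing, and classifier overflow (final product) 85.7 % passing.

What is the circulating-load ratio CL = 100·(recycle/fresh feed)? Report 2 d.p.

CL = 162.84 %

Mass balance on the −106 µm fraction:
(1+r)d = ru + o → r = (o−d)/(d−u)
r = (85.7 − 55.9)/(55.9 − 37.6) = 29.8/18.3 = 1.6284
CL = 100·r = 162.84 %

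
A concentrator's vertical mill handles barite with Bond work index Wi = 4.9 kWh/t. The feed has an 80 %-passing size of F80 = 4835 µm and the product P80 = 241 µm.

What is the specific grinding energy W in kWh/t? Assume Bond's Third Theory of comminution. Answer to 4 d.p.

Bond: W = 10·Wi·(1/√P80 − 1/√F80)
1/√241 = 0.064416;  1/√4835 = 0.014381
W = 10·4.9·(0.064416 − 0.014381) = 2.4517 kWh/t

W = 2.4517 kWh/t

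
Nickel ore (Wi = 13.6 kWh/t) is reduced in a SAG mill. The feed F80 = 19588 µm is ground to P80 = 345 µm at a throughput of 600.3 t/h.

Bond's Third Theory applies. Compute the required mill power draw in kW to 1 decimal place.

W_Bond = 10·Wi·(1/√P₈₀ − 1/√F₈₀)
W = 10·13.6·(1/√345 − 1/√19588) = 10·13.6·(0.046693) = 6.3503 kWh/t
P = W·T = 6.3503·600.3 = 3812.1 kW

P = 3812.1 kW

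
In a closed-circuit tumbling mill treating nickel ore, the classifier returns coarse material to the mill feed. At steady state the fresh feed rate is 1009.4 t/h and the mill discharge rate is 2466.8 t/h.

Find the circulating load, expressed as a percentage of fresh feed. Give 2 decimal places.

CL = 144.38 %

Discharge = new feed + return, hence
R = M − F = 2466.8 − 1009.4 = 1457.4 t/h
CL = 100·R/F = 100·1457.4/1009.4 = 144.38 %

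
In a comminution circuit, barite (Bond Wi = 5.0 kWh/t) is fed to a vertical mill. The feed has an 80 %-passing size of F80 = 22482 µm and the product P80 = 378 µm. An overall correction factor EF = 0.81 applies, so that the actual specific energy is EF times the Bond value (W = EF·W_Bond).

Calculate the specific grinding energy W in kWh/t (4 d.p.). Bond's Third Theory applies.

Bond:  W = 10 Wi (1/√P − 1/√F)
1/√378 = 0.051434;  1/√22482 = 0.006669
W = 10·5.0·(0.051434 − 0.006669) = 2.2383 kWh/t
Apply correction: 2.2383 × 0.81 = 1.8130 kWh/t

W = 1.8130 kWh/t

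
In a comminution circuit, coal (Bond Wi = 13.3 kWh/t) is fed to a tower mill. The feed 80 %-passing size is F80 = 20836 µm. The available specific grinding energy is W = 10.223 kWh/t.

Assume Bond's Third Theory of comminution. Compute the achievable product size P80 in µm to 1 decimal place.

P80 = 142.4 µm

W = 10·Wi·[P80^(−½) − F80^(−½)]
⇒ 1/√P80 = W/(10 Wi) + 1/√F80
  = 10.2230/(10·13.3) + 1/√20836 = 0.076865 + 0.006928 = 0.083792
P80 = (1/0.083792)² = 11.9343² = 142.43 µm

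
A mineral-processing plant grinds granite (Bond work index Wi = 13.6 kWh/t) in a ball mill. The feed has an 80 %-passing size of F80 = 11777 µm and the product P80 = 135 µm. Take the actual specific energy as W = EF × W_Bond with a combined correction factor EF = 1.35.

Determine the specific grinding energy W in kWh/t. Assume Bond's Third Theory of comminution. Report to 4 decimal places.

W = 14.1099 kWh/t

W = 10 Wi (P80^-0.5 − F80^-0.5)
1/√135 = 0.086066;  1/√11777 = 0.009215
W = 10·13.6·(0.086066 − 0.009215) = 10.4518 kWh/t
With EF = 1.35: W = 10.4518·1.35 = 14.1099 kWh/t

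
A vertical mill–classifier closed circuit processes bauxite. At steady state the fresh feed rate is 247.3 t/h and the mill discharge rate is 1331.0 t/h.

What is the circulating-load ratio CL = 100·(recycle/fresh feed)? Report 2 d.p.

CL = 438.21 %

M = F + R at steady state, so:
R = M − F = 1331.0 − 247.3 = 1083.7 t/h
CL = 100·R/F = 100·1083.7/247.3 = 438.21 %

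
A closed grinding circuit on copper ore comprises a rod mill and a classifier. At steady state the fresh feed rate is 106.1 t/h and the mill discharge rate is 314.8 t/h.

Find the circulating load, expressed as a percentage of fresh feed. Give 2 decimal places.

CL = 196.70 %

Steady state: M = F + R.
R = M − F = 314.8 − 106.1 = 208.7 t/h
CL = 100·R/F = 100·208.7/106.1 = 196.70 %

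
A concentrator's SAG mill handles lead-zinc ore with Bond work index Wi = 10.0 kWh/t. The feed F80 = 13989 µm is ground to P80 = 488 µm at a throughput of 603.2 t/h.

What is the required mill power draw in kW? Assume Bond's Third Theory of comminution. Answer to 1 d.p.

P = 2220.6 kW

W_Bond = 10·Wi·(1/√P₈₀ − 1/√F₈₀)
W = 10·10.0·(1/√488 − 1/√13989) = 10·10.0·(0.036813) = 3.6813 kWh/t
P = W·T = 3.6813·603.2 = 2220.6 kW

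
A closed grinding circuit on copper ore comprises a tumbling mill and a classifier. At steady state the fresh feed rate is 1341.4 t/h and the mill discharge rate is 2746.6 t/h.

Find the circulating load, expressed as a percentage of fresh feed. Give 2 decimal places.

Mill node: discharge = fresh + recycle.
R = M − F = 2746.6 − 1341.4 = 1405.2 t/h
CL = 100·R/F = 100·1405.2/1341.4 = 104.76 %

CL = 104.76 %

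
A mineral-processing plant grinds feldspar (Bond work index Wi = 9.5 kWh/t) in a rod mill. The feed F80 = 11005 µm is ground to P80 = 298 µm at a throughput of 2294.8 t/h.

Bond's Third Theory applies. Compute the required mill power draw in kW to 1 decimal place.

P = 10550.6 kW

Bond:  W = 10 Wi (1/√P − 1/√F)
W = 10·9.5·(1/√298 − 1/√11005) = 10·9.5·(0.048396) = 4.5976 kWh/t
Mill draw = 4.5976 × 2294.8 = 10550.6 kW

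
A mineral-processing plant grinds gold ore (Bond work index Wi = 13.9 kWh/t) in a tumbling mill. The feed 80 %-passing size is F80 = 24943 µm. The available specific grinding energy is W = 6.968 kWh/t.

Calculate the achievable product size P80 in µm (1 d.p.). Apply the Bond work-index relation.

P80 = 313.7 µm

Bond:  W = 10 Wi (1/√P − 1/√F)
⇒ 1/√P80 = W/(10·Wi) + 1/√F80
  = 6.9680/(10·13.9) + 1/√24943 = 0.050129 + 0.006332 = 0.056461
P80 = (1/0.056461)² = 17.7113² = 313.69 µm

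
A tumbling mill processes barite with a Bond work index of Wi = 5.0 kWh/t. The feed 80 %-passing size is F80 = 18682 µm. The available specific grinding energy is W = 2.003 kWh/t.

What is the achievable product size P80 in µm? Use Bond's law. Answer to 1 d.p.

Bond: W = 10·Wi·(1/√P80 − 1/√F80)
⇒ 1/√P80 = W/(10·Wi) + 1/√F80
  = 2.0030/(10·5.0) + 1/√18682 = 0.040060 + 0.007316 = 0.047376
P80 = (1/0.047376)² = 21.1076² = 445.53 µm

P80 = 445.5 µm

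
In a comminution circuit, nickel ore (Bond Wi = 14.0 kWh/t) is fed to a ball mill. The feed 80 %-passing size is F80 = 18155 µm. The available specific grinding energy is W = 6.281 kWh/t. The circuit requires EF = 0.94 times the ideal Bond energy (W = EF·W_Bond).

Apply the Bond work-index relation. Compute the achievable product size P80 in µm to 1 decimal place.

P80 = 328.8 µm

W = 10 Wi (1/√P80 − 1/√F80)  [Bond]
W_Bond = W / EF = 6.281 / 0.94 = 6.6819 kWh/t
⇒ 1/√P80 = W_Bond/(10·Wi) + 1/√F80
  = 6.6819/(10·14.0) + 1/√18155 = 0.047728 + 0.007422 = 0.055150
P80 = (1/0.055150)² = 18.1325² = 328.79 µm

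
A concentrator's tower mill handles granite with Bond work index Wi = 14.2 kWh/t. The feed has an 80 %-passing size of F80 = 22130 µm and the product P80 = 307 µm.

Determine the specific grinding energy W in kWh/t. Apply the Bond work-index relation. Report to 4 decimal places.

W_Bond = 10·Wi·(1/√P₈₀ − 1/√F₈₀)
1/√307 = 0.057073;  1/√22130 = 0.006722
W = 10·14.2·(0.057073 − 0.006722) = 7.1498 kWh/t

W = 7.1498 kWh/t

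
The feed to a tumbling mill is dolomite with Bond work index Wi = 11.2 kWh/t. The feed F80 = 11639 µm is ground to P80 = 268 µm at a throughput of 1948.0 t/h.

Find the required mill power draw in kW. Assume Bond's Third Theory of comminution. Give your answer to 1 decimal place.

W = 10 Wi / √P80 − 10 Wi / √F80
W = 10·11.2·(1/√268 − 1/√11639) = 10·11.2·(0.051816) = 5.8033 kWh/t
P = W·T = 5.8033·1948.0 = 11304.9 kW

P = 11304.9 kW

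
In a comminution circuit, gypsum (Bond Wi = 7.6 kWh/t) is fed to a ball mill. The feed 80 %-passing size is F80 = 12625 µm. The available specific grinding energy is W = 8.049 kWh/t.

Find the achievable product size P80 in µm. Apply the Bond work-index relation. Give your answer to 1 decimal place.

Bond:  W = 10 Wi (1/√P − 1/√F)
P80^-0.5 = F80^-0.5 + W/(10 Wi)
  = 8.0490/(10·7.6) + 1/√12625 = 0.105908 + 0.008900 = 0.114808
P80 = (1/0.114808)² = 8.7102² = 75.87 µm

P80 = 75.9 µm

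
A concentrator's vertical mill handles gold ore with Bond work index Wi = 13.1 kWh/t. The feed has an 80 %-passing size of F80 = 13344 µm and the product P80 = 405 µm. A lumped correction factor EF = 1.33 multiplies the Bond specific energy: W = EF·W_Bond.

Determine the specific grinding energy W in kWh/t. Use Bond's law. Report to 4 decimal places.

W = 7.1493 kWh/t

W = 10 Wi (1/√P80 − 1/√F80)  [Bond]
1/√405 = 0.049690;  1/√13344 = 0.008657
W = 10·13.1·(0.049690 − 0.008657) = 5.3754 kWh/t
Apply correction: 5.3754 × 1.33 = 7.1493 kWh/t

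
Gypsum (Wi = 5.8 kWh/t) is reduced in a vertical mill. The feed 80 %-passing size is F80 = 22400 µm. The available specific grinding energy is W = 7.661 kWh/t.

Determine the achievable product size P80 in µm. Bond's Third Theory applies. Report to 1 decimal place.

P80 = 51.9 µm

W = 10·Wi·[P80^(−½) − F80^(−½)]
1/√P80 = 1/√F80 + W/(10·Wi)
  = 7.6610/(10·5.8) + 1/√22400 = 0.132086 + 0.006682 = 0.138768
P80 = (1/0.138768)² = 7.2063² = 51.93 µm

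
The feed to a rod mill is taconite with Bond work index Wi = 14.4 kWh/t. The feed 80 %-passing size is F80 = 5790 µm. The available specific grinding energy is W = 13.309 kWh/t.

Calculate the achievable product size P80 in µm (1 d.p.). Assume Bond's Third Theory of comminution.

P80 = 89.7 µm

Bond: W = 10·Wi·(1/√P80 − 1/√F80)
1/√P80 = 1/√F80 + W/(10·Wi)
  = 13.3090/(10·14.4) + 1/√5790 = 0.092424 + 0.013142 = 0.105566
P80 = (1/0.105566)² = 9.4728² = 89.73 µm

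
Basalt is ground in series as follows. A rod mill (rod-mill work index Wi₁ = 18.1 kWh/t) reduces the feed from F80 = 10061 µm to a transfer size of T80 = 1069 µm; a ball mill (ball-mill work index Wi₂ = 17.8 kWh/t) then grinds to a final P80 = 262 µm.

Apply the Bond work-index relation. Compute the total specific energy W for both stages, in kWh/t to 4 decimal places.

W = 9.2841 kWh/t

W = 10·Wi·(P80^(-½) − F80^(-½))
Stage 1 (10061→1069 µm, Wi₁=18.1): W₁ = 10·18.1·(0.030585 − 0.009970) = 3.7314 kWh/t
Stage 2 (1069→262 µm, Wi₂=17.8): W₂ = 10·17.8·(0.061780 − 0.030585) = 5.5527 kWh/t
W = W₁ + W₂ = 3.7314 + 5.5527 = 9.2841 kWh/t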